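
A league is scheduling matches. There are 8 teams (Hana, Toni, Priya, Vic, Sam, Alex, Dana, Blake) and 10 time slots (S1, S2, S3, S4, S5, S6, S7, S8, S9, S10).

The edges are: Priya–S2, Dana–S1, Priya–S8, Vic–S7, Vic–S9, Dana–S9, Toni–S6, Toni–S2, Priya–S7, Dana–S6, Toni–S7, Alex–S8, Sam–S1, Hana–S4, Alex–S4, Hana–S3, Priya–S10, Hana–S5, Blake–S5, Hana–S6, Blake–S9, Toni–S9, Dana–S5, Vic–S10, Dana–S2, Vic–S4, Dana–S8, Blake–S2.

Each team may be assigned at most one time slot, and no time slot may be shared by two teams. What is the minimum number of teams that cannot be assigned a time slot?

For example, pair Hana–S4, Toni–S9, Priya–S10, Vic–S7, Sam–S1, Alex–S8, Dana–S6, Blake–S2.
All 8 teams are matched, so no larger matching exists.
That matches 8 of the 8, leaving 0 unmatched; no matching can do better.

0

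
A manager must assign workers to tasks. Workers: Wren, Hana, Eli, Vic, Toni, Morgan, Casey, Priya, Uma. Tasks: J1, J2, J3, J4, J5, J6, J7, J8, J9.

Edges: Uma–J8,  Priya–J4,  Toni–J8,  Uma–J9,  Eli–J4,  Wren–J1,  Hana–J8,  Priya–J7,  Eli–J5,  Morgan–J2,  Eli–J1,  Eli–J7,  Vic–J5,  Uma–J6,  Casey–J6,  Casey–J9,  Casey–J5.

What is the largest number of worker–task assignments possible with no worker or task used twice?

For example, pair Wren-J1, Hana-J8, Eli-J4, Vic-J5, Morgan-J2, Casey-J6, Priya-J7, Uma-J9.
The set {Hana, Toni} has only 1 neighbour ({J8}), so by Hall's theorem at most 8 of the 9 workers can be matched.

8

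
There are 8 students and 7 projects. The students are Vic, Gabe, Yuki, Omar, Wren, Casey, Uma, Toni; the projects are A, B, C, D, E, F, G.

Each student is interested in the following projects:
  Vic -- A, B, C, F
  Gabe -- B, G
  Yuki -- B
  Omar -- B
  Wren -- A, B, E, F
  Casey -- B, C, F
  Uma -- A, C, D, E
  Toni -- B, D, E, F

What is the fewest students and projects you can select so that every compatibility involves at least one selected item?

A maximum matching has 7 edges (e.g. Vic–A, Gabe–G, Yuki–B, Wren–F, Casey–C, Uma–D, Toni–E).
By König's theorem the minimum vertex cover has the same size. One such cover is {Vic, Gabe, Wren, Casey, Uma, Toni, B}.

7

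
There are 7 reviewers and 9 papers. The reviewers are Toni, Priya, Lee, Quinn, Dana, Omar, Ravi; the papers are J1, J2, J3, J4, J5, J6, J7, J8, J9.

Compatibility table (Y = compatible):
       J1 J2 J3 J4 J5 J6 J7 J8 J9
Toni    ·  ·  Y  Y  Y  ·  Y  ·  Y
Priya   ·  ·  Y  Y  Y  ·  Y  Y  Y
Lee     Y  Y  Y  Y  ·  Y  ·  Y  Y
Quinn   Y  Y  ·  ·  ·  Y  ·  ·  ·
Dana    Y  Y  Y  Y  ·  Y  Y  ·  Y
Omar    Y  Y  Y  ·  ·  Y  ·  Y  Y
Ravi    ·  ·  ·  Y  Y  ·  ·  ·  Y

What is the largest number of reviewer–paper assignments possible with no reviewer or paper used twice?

A valid assignment of size 7: Toni–J7, Priya–J8, Lee–J3, Quinn–J1, Dana–J6, Omar–J2, Ravi–J9.
All 7 reviewers are matched, so no larger matching exists.

7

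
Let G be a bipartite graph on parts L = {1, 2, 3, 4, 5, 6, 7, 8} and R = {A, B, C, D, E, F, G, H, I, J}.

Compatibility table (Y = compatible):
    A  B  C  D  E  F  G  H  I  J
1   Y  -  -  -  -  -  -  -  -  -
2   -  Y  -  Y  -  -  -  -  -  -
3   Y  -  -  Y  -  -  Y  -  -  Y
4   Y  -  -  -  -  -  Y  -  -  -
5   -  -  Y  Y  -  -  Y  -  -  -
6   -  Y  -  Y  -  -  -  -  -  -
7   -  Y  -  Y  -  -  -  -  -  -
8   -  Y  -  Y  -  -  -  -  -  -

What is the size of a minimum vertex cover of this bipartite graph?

6

A maximum matching has 6 edges (e.g. 1–A, 2–D, 3–J, 4–G, 5–C, 6–B).
By König's theorem the minimum vertex cover has the same size. One such cover is {1, 3, 4, 5, B, D}.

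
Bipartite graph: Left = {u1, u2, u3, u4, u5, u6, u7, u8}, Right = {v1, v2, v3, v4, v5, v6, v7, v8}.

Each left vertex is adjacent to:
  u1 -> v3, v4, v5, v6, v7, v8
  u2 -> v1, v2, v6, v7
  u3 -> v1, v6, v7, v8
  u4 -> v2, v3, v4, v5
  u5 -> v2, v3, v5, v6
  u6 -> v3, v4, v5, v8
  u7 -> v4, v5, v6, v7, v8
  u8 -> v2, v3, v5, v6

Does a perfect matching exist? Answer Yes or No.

One maximum matching: u1–v8, u2–v7, u3–v1, u4–v5, u5–v3, u6–v4, u7–v6, u8–v2.
Every left vertex is matched, so this is a perfect matching.

Yes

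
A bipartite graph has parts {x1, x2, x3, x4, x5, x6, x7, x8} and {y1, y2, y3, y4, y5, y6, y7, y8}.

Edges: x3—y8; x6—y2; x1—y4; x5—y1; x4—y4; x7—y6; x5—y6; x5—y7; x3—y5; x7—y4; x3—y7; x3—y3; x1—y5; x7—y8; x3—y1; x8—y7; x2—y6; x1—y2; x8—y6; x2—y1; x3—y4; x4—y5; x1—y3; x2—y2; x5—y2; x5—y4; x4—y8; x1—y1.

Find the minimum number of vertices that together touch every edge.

A maximum matching has 8 edges (e.g. x1–y4, x2–y1, x3–y3, x4–y5, x5–y6, x6–y2, x7–y8, x8–y7).
By König's theorem the minimum vertex cover has the same size. One such cover is {x1, x2, x3, x4, x5, x6, x7, x8}.

8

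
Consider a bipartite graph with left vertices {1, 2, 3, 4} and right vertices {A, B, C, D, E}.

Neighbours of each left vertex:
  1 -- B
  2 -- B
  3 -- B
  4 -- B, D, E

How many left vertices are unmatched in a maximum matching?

2

For example, pair 1→B, 4→E.
The set {1, 2, 3} has only 1 neighbour ({B}), so by Hall's theorem at most 2 of the 4 left vertices can be matched.
That matches 2 of the 4, leaving 2 unmatched; no matching can do better.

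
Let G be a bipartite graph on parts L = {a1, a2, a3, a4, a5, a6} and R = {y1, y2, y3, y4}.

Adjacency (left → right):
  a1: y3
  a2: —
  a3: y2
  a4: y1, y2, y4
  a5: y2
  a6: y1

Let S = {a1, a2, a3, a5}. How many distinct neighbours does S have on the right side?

The union of neighbours of {a1, a2, a3, a5} is {y2, y3}, which has 2 elements.
Since |N(S)| = 2 < |S| = 4, Hall's condition fails for this subset.

2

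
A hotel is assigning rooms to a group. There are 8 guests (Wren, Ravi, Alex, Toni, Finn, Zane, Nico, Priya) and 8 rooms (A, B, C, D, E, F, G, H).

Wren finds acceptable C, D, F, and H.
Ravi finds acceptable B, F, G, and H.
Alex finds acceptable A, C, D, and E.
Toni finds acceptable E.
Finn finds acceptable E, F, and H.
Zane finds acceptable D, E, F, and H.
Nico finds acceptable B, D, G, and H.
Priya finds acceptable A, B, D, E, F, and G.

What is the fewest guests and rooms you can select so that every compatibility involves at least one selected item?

8

A maximum matching has 8 edges (e.g. Wren–C, Ravi–F, Alex–A, Toni–E, Finn–H, Zane–D, Nico–B, Priya–G).
By König's theorem the minimum vertex cover has the same size. One such cover is {Wren, Ravi, Alex, Toni, Finn, Zane, Nico, Priya}.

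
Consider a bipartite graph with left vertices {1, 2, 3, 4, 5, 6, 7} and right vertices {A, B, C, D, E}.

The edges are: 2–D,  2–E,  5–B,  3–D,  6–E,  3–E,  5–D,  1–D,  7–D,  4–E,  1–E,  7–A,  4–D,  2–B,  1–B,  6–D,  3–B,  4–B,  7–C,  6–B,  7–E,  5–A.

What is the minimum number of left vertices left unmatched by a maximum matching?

For example, pair 1–D, 2–E, 3–B, 5–A, 7–C.
The set {1, 2, 3, 4, 6} has only 3 neighbours ({B, D, E}), so by Hall's theorem at most 5 of the 7 left vertices can be matched.
That matches 5 of the 7, leaving 2 unmatched; no matching can do better.

2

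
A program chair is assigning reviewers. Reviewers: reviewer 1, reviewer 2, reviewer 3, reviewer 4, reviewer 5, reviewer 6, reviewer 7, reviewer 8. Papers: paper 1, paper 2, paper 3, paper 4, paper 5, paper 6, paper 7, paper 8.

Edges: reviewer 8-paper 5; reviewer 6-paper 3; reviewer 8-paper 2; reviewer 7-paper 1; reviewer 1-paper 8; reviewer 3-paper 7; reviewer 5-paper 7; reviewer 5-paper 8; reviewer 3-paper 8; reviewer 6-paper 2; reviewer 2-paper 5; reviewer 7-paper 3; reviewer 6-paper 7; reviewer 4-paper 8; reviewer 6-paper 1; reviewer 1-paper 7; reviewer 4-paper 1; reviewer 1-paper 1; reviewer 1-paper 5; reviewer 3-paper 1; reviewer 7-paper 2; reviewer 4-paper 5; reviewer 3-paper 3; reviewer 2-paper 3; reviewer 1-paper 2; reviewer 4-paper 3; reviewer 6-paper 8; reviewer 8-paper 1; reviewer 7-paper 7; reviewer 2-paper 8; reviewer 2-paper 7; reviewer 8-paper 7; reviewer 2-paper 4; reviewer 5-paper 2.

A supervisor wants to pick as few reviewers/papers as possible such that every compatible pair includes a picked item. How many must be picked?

{reviewer 2, paper 1, paper 2, paper 3, paper 5, paper 7, paper 8} is a vertex cover of size 7: every edge has an endpoint in this set.
No smaller cover exists because reviewer 1–paper 5, reviewer 2–paper 4, reviewer 3–paper 1, reviewer 4–paper 8, reviewer 5–paper 2, reviewer 6–paper 3, reviewer 7–paper 7 is a matching of size 7, and a cover must include an endpoint of each of these disjoint edges (König's theorem).

7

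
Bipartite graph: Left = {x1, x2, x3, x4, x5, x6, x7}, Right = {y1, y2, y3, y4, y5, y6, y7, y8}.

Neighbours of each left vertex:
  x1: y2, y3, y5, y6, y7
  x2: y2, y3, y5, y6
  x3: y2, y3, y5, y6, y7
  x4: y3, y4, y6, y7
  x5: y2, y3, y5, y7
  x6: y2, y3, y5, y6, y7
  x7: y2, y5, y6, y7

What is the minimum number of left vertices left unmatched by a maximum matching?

A valid assignment of size 6: x1–y3, x2–y5, x3–y6, x4–y4, x5–y2, x6–y7.
The set {x1, x2, x3, x5, x6, x7} has only 5 neighbours ({y2, y3, y5, y6, y7}), so by Hall's theorem at most 6 of the 7 left vertices can be matched.
That matches 6 of the 7, leaving 1 unmatched; no matching can do better.

1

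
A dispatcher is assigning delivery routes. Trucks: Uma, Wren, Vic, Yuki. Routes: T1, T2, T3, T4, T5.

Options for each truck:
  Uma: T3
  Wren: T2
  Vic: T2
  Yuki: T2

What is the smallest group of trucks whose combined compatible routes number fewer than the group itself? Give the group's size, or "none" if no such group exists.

2

Take S = {Wren, Vic}. Its neighbourhood is {T2}, so |N(S)| = 1 < |S| = 2.
No single vertex violates Hall's condition since each has at least one neighbour, so 2 is the minimum.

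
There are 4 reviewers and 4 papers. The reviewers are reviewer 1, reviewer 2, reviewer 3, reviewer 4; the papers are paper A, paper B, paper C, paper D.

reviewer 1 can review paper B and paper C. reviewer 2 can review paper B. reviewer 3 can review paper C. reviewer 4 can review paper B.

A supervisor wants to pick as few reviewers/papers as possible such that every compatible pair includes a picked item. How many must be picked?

2

The 2 edges reviewer 1–paper C, reviewer 2–paper B form a matching, so any vertex cover needs at least 2 vertices (one per matched edge).
Conversely {paper B, paper C} meets every edge and has exactly 2 vertices, so 2 is optimal.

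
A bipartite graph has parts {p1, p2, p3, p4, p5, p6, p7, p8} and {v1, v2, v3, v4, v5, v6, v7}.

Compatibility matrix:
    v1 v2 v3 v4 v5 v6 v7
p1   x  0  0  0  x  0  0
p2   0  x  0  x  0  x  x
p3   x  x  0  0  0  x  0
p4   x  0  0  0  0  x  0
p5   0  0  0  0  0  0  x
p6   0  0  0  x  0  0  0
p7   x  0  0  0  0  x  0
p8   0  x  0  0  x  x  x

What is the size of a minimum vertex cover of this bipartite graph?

{v1, v2, v4, v5, v6, v7} is a vertex cover of size 6: every edge has an endpoint in this set.
No smaller cover exists because p1–v5, p2–v2, p3–v1, p4–v6, p5–v7, p6–v4 is a matching of size 6, and a cover must include an endpoint of each of these disjoint edges (König's theorem).

6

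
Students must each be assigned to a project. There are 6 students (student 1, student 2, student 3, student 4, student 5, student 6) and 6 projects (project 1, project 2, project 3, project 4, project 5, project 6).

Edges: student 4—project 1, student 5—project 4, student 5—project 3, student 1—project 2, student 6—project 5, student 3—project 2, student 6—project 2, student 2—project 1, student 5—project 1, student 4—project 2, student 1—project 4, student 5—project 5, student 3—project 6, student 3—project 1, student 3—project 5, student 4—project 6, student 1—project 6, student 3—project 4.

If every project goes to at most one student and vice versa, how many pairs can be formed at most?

For example, pair student 1→project 4, student 2→project 1, student 3→project 5, student 4→project 6, student 5→project 3, student 6→project 2.
This saturates every student, so 6 is the maximum.

6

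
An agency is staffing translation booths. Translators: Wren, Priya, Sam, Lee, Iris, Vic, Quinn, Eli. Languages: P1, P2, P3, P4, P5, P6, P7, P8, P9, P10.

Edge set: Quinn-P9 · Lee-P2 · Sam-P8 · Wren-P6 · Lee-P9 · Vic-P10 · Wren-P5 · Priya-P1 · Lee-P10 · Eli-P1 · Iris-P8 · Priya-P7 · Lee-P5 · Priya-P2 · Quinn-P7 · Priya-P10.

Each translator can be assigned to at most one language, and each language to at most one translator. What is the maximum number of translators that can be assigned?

For example, pair Wren→P6, Priya→P7, Sam→P8, Lee→P5, Vic→P10, Quinn→P9, Eli→P1.
The set {Sam, Iris} has only 1 neighbour ({P8}), so by Hall's theorem at most 7 of the 8 translators can be matched.

7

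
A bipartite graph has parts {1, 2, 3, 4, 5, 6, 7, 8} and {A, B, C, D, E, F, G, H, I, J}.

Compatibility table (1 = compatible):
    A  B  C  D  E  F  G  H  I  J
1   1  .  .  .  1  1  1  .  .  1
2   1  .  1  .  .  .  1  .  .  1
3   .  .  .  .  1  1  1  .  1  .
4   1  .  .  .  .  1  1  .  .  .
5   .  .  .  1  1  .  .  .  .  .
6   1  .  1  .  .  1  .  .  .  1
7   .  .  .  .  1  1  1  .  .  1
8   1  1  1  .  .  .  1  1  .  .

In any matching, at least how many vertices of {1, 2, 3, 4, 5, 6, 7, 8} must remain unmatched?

0

One maximum matching: 1→J, 2→A, 3→I, 4→F, 5→D, 6→C, 7→E, 8→G.
This saturates every left vertex, so 8 is the maximum.
That matches 8 of the 8, leaving 0 unmatched; no matching can do better.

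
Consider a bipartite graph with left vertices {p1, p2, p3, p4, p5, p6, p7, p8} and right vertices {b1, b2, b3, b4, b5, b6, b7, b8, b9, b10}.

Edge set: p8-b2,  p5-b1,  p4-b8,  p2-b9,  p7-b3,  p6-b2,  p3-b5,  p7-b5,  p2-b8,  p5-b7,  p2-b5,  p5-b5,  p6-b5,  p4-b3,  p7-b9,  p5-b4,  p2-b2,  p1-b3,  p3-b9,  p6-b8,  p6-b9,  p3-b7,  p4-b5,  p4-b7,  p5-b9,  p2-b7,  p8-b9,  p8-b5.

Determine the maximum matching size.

For example, pair p1-b3, p2-b2, p3-b9, p4-b7, p5-b1, p6-b8, p7-b5.
The set {p1, p2, p3, p4, p6, p7, p8} has only 6 neighbours ({b2, b3, b5, b7, b8, b9}), so by Hall's theorem at most 7 of the 8 left vertices can be matched.

7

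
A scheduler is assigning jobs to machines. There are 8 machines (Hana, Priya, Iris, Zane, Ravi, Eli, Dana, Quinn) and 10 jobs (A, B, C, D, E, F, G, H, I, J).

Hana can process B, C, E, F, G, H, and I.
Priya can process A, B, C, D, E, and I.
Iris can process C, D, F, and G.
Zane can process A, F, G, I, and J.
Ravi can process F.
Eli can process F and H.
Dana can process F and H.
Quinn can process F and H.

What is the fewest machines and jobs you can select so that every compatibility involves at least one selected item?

{Hana, Priya, Iris, Zane, F, H} is a vertex cover of size 6: every edge has an endpoint in this set.
No smaller cover exists because Hana–G, Priya–A, Iris–C, Zane–J, Ravi–F, Eli–H is a matching of size 6, and a cover must include an endpoint of each of these disjoint edges (König's theorem).

6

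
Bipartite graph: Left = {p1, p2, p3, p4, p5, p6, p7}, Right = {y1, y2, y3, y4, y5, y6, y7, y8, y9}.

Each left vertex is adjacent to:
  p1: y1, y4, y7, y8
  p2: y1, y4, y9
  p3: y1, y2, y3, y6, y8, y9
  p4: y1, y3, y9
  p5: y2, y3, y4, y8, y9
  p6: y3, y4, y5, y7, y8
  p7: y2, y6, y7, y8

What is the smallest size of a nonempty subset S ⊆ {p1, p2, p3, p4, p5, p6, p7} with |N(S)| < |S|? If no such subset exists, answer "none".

none

A matching saturating every left vertex exists, for instance p1→y8, p2→y1, p3→y6, p4→y9, p5→y4, p6→y3, p7→y7.
By Hall's marriage theorem, this means |N(S)| ≥ |S| for every subset S, so no violating subset exists.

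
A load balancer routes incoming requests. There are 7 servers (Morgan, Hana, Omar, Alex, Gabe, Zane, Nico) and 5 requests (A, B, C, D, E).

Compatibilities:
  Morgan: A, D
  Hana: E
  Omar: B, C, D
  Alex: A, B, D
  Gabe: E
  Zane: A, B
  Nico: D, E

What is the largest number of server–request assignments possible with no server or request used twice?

For example, pair Morgan-A, Hana-E, Omar-C, Alex-D, Zane-B.
The set {Morgan, Hana, Alex, Gabe, Zane, Nico} has only 4 neighbours ({A, B, D, E}), so by Hall's theorem at most 5 of the 7 servers can be matched.

5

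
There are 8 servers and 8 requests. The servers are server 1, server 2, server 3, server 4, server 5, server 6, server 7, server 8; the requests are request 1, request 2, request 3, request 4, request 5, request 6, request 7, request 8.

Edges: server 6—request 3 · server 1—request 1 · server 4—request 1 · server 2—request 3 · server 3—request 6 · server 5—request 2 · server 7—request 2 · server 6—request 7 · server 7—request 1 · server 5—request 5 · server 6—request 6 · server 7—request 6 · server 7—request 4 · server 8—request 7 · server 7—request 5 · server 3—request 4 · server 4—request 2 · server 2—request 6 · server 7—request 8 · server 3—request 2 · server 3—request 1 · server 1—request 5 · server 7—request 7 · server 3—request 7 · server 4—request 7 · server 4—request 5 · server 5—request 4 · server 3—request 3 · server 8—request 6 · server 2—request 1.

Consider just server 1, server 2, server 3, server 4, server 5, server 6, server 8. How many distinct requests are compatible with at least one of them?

7

The union of neighbours of {server 1, server 2, server 3, server 4, server 5, server 6, server 8} is {request 1, request 2, request 3, request 4, request 5, request 6, request 7}, which has 7 elements.
Since |N(S)| = 7 ≥ |S| = 7, Hall's condition holds for this subset.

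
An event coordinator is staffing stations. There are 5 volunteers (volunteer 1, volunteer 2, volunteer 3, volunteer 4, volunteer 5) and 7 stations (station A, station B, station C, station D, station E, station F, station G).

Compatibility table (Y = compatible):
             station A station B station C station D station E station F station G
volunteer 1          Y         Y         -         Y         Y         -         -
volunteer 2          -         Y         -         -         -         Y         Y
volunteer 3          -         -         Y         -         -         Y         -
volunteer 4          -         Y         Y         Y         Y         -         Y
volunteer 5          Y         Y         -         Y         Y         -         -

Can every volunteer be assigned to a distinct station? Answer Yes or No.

Yes

One maximum matching: volunteer 1-station D, volunteer 2-station B, volunteer 3-station F, volunteer 4-station C, volunteer 5-station A.
All 5 volunteers are covered.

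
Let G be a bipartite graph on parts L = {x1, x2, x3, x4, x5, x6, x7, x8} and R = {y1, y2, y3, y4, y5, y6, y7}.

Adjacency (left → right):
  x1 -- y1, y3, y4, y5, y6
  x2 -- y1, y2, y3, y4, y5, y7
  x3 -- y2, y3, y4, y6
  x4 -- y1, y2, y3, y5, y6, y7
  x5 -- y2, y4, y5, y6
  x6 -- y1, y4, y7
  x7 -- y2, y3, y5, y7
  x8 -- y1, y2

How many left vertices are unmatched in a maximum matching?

1

One maximum matching: x1-y4, x2-y5, x3-y2, x4-y7, x5-y6, x6-y1, x7-y3.
The set {x1, x2, x3, x4, x5, x6, x7, x8} has only 7 neighbours ({y1, y2, y3, y4, y5, y6, y7}), so by Hall's theorem at most 7 of the 8 left vertices can be matched.
That matches 7 of the 8, leaving 1 unmatched; no matching can do better.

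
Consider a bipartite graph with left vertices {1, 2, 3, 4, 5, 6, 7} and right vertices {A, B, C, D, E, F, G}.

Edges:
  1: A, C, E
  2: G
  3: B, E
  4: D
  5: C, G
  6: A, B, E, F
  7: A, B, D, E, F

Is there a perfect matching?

Yes

For example, pair 1→E, 2→G, 3→B, 4→D, 5→C, 6→F, 7→A.
All 7 left vertices are covered.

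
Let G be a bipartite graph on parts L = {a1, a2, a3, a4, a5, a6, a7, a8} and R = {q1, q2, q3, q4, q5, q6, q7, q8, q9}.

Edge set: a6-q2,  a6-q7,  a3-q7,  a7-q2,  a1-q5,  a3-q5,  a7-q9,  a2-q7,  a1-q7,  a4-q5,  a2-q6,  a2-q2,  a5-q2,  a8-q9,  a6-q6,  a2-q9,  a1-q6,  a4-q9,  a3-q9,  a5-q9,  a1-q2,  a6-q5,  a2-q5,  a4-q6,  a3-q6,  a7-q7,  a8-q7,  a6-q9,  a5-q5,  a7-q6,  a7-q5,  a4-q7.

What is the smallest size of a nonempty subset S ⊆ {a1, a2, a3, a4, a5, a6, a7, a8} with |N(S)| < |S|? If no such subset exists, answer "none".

Take S = {a1, a2, a3, a4, a5, a6}. Its neighbourhood is {q2, q5, q6, q7, q9}, so |N(S)| = 5 < |S| = 6.
Every subset of size less than 6 has at least as many neighbours as members, so 6 is the minimum.

6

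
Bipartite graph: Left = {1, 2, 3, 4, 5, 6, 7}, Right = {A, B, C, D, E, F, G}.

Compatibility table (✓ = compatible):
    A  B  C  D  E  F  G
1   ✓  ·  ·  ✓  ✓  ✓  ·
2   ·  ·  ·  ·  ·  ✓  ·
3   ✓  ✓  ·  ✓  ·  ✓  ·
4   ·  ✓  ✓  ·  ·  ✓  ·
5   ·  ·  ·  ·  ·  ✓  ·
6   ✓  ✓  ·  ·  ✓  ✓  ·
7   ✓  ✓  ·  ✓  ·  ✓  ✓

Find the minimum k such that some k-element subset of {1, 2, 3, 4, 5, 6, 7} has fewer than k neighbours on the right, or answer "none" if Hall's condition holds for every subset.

Take S = {2, 5}. Its neighbourhood is {F}, so |N(S)| = 1 < |S| = 2.
No single vertex violates Hall's condition since each has at least one neighbour, so 2 is the minimum.

2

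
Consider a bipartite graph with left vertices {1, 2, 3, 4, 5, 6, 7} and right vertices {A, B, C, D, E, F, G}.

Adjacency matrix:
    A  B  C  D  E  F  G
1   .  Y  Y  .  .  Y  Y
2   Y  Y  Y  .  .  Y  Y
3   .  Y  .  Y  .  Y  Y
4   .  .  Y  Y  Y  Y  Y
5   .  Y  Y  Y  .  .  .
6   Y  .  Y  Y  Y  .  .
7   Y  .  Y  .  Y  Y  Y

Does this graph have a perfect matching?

Yes

One maximum matching: 1→B, 2→A, 3→F, 4→E, 5→D, 6→C, 7→G.
Every left vertex is matched, so this is a perfect matching.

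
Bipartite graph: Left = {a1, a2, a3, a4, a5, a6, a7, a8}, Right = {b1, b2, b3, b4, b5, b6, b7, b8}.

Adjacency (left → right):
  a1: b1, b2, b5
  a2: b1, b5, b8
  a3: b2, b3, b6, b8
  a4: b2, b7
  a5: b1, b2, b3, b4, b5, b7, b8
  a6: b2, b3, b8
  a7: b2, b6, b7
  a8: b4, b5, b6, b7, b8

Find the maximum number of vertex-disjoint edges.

8

One maximum matching: a1–b5, a2–b1, a3–b8, a4–b2, a5–b4, a6–b3, a7–b6, a8–b7.
All 8 left vertices are matched, so no larger matching exists.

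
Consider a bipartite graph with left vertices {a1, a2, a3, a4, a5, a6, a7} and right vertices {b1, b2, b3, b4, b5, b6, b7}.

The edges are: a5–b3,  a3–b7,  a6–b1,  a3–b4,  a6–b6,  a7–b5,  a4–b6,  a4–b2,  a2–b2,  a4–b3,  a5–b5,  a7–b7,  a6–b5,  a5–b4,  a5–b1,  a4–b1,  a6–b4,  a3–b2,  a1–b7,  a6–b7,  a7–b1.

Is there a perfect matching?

A valid assignment of size 7: a1-b7, a2-b2, a3-b4, a4-b6, a5-b3, a6-b1, a7-b5.
All 7 left vertices are covered.

Yes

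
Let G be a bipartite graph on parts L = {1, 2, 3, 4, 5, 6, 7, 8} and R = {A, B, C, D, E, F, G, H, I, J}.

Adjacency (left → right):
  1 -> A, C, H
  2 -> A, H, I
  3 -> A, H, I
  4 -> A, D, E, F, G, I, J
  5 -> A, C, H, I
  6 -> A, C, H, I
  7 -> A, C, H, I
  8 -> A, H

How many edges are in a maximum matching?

One maximum matching: 1→C, 2→I, 3→H, 4→J, 5→A.
The set {1, 2, 3, 5, 6, 7, 8} has only 4 neighbours ({A, C, H, I}), so by Hall's theorem at most 5 of the 8 left vertices can be matched.

5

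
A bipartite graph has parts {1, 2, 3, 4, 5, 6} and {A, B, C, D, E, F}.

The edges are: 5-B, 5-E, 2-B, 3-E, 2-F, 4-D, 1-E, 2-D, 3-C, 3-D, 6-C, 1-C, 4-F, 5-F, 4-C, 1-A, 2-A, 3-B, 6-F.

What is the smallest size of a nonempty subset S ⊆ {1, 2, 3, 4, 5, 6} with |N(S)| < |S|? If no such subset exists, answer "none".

A matching saturating every left vertex exists, for instance 1→A, 2→B, 3→D, 4→C, 5→E, 6→F.
By Hall's marriage theorem, this means |N(S)| ≥ |S| for every subset S, so no violating subset exists.

none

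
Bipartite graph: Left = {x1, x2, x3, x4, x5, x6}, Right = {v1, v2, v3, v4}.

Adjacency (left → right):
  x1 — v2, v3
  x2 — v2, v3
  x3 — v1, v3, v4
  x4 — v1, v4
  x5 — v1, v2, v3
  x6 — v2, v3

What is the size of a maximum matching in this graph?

For example, pair x1–v3, x2–v2, x3–v4, x4–v1.
The set {x1, x2, x3, x4, x5, x6} has only 4 neighbours ({v1, v2, v3, v4}), so by Hall's theorem at most 4 of the 6 left vertices can be matched.

4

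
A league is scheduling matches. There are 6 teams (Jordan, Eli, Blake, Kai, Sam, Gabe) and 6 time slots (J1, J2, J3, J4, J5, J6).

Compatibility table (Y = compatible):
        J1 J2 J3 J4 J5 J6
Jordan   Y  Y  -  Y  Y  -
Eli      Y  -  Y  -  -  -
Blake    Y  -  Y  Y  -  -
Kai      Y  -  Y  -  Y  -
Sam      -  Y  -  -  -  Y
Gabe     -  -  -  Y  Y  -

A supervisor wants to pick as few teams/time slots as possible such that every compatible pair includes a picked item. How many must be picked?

The 6 edges Jordan–J2, Eli–J1, Blake–J4, Kai–J3, Sam–J6, Gabe–J5 form a matching, so any vertex cover needs at least 6 vertices (one per matched edge).
Conversely {Jordan, Eli, Blake, Kai, Sam, Gabe} meets every edge and has exactly 6 vertices, so 6 is optimal.

6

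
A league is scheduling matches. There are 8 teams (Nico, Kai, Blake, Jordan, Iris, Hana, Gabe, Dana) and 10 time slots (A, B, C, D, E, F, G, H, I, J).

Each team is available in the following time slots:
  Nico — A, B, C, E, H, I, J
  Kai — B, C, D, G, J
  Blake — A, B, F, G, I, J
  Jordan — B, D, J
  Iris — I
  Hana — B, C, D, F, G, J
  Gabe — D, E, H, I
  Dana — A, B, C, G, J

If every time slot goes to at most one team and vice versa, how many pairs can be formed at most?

One maximum matching: Nico→E, Kai→C, Blake→A, Jordan→B, Iris→I, Hana→G, Gabe→D, Dana→J.
This saturates every team, so 8 is the maximum.

8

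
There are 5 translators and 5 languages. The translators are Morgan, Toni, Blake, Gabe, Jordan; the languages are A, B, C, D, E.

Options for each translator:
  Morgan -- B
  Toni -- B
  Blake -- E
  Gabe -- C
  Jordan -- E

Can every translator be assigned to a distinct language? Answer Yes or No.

The set {Morgan, Toni, Blake, Jordan} has only 2 neighbours ({B, E}), so by Hall's theorem at most 3 of the 5 translators can be matched.
Hence no matching covers every translator.

No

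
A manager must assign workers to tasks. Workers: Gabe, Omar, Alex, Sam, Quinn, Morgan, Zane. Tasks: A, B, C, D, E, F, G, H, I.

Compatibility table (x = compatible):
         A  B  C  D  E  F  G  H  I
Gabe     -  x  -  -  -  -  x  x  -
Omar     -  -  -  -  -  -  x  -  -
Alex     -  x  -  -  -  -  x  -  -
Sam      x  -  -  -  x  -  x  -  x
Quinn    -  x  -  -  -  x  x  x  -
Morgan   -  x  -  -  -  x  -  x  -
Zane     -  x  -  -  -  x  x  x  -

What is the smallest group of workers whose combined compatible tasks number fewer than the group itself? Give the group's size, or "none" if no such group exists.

Take S = {Gabe, Omar, Alex, Quinn, Morgan}. Its neighbourhood is {B, F, G, H}, so |N(S)| = 4 < |S| = 5.
Every subset of size less than 5 has at least as many neighbours as members, so 5 is the minimum.

5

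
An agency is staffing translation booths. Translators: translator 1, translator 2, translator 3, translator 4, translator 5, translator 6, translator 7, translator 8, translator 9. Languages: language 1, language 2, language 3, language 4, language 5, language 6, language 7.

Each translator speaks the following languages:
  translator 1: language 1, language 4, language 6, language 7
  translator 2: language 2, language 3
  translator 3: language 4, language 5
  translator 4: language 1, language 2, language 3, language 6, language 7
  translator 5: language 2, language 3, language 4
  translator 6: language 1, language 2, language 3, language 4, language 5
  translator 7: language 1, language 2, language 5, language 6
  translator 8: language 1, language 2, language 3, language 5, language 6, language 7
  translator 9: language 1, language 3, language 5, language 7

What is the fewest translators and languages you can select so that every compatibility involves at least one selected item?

7

{language 1, language 2, language 3, language 4, language 5, language 6, language 7} is a vertex cover of size 7: every edge has an endpoint in this set.
No smaller cover exists because translator 1–language 7, translator 2–language 3, translator 3–language 5, translator 4–language 2, translator 5–language 4, translator 6–language 1, translator 7–language 6 is a matching of size 7, and a cover must include an endpoint of each of these disjoint edges (König's theorem).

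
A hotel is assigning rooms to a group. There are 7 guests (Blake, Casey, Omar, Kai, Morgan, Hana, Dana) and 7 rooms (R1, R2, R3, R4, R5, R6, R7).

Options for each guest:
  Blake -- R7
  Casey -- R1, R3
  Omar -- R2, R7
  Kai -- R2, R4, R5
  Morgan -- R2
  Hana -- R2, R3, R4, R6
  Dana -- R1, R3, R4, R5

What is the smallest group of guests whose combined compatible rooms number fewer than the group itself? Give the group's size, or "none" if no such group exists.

3

Take S = {Blake, Omar, Morgan}. Its neighbourhood is {R2, R7}, so |N(S)| = 2 < |S| = 3.
Every subset of size less than 3 has at least as many neighbours as members, so 3 is the minimum.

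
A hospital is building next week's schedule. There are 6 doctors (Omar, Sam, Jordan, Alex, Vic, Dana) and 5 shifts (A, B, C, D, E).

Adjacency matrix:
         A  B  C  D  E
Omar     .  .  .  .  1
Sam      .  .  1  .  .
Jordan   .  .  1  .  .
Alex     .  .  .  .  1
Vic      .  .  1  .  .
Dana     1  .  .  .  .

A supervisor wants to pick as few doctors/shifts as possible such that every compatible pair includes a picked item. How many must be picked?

The 3 edges Omar–E, Sam–C, Dana–A form a matching, so any vertex cover needs at least 3 vertices (one per matched edge).
Conversely {Dana, C, E} meets every edge and has exactly 3 vertices, so 3 is optimal.

3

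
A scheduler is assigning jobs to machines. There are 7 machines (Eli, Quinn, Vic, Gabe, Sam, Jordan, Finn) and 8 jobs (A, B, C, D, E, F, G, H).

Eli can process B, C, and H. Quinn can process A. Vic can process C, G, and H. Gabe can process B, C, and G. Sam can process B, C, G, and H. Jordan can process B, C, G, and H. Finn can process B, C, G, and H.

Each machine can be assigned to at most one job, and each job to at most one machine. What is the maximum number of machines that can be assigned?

5

One maximum matching: Eli-H, Quinn-A, Vic-G, Gabe-C, Sam-B.
The set {Eli, Vic, Gabe, Sam, Jordan, Finn} has only 4 neighbours ({B, C, G, H}), so by Hall's theorem at most 5 of the 7 machines can be matched.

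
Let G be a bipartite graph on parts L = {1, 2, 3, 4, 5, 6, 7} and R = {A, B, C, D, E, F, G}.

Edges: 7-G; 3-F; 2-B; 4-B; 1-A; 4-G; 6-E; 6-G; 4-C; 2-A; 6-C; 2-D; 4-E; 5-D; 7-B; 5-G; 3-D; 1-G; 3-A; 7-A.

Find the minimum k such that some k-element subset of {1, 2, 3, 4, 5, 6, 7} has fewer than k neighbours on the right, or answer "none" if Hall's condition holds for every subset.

A matching saturating every left vertex exists, for instance 1→A, 2→D, 3→F, 4→E, 5→G, 6→C, 7→B.
By Hall's marriage theorem, this means |N(S)| ≥ |S| for every subset S, so no violating subset exists.

none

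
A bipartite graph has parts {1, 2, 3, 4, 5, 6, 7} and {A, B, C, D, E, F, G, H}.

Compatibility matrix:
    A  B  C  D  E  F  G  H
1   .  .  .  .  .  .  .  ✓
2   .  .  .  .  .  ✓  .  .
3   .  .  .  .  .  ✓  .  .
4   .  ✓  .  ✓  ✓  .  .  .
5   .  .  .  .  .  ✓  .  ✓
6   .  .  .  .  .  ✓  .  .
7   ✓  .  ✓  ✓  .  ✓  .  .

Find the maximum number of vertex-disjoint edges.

4

For example, pair 1→H, 2→F, 4→B, 7→C.
The set {1, 2, 3, 5, 6} has only 2 neighbours ({F, H}), so by Hall's theorem at most 4 of the 7 left vertices can be matched.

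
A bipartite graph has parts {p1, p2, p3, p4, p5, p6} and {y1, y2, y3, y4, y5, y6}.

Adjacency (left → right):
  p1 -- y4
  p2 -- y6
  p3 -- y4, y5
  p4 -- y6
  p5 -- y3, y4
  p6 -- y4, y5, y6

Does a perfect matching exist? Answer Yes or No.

No

The set {p1, p2, p3, p4, p6} has only 3 neighbours ({y4, y5, y6}), so by Hall's theorem at most 4 of the 6 left vertices can be matched.
Hence no matching covers every left vertex.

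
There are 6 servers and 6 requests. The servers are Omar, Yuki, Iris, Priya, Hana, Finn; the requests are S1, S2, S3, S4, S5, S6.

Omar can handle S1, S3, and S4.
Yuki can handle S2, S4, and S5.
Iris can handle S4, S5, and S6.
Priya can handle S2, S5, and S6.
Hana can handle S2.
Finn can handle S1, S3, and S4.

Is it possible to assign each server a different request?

A valid assignment of size 6: Omar-S1, Yuki-S5, Iris-S4, Priya-S6, Hana-S2, Finn-S3.
All 6 servers are covered.

Yes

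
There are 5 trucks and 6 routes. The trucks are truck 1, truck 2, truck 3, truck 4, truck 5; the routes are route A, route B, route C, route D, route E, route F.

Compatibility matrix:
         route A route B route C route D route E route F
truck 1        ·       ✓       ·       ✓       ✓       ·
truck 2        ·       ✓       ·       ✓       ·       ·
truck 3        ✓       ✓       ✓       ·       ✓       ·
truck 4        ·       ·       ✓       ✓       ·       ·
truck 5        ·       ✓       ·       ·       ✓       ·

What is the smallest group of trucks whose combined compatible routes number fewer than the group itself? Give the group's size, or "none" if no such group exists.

none

A matching saturating every truck exists, for instance truck 1→route B, truck 2→route D, truck 3→route A, truck 4→route C, truck 5→route E.
By Hall's marriage theorem, this means |N(S)| ≥ |S| for every subset S, so no violating subset exists.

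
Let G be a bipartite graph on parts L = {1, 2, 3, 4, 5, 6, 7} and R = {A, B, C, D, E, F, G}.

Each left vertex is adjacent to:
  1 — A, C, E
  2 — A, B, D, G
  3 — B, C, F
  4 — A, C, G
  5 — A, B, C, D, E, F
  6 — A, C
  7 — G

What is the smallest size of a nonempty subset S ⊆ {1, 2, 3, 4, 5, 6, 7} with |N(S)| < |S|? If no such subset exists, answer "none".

none

A matching saturating every left vertex exists, for instance 1→E, 2→D, 3→F, 4→C, 5→B, 6→A, 7→G.
By Hall's marriage theorem, this means |N(S)| ≥ |S| for every subset S, so no violating subset exists.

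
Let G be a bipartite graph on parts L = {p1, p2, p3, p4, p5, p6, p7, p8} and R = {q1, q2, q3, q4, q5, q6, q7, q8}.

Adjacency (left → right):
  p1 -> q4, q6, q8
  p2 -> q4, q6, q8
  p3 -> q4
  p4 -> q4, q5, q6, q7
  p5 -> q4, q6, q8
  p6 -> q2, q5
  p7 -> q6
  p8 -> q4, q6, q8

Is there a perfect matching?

No

The set {p1, p2, p3, p5, p7, p8} has only 3 neighbours ({q4, q6, q8}), so by Hall's theorem at most 5 of the 8 left vertices can be matched.
Hence no matching covers every left vertex.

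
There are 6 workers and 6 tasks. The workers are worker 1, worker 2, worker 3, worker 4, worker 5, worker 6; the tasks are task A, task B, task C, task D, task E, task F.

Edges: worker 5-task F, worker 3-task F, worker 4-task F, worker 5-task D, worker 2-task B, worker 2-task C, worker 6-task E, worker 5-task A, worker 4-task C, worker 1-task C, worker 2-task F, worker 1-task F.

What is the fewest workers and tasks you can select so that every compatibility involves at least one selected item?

5

{worker 2, worker 5, worker 6, task C, task F} is a vertex cover of size 5: every edge has an endpoint in this set.
No smaller cover exists because worker 1–task C, worker 2–task B, worker 3–task F, worker 5–task D, worker 6–task E is a matching of size 5, and a cover must include an endpoint of each of these disjoint edges (König's theorem).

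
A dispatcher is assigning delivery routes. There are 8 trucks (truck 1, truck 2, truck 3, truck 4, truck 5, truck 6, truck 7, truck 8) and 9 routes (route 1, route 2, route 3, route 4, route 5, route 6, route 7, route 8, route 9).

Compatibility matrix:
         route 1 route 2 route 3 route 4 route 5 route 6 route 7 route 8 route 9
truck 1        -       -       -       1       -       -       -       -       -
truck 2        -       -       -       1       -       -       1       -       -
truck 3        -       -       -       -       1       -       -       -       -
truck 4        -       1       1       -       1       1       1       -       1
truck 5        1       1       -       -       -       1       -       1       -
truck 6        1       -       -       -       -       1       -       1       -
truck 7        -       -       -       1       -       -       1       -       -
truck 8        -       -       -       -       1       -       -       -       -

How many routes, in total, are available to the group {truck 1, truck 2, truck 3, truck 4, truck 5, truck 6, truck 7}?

The union of neighbours of {truck 1, truck 2, truck 3, truck 4, truck 5, truck 6, truck 7} is {route 1, route 2, route 3, route 4, route 5, route 6, route 7, route 8, route 9}, which has 9 elements.
Since |N(S)| = 9 ≥ |S| = 7, Hall's condition holds for this subset.

9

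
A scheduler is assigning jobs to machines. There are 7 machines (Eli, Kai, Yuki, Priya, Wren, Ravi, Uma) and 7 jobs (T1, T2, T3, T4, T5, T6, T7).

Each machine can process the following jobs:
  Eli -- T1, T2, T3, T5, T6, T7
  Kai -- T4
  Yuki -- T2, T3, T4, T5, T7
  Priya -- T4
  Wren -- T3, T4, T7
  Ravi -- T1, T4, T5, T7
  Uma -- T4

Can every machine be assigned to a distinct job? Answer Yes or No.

The set {Kai, Priya, Uma} has only 1 neighbour ({T4}), so by Hall's theorem at most 5 of the 7 machines can be matched.
Hence no matching covers every machine.

No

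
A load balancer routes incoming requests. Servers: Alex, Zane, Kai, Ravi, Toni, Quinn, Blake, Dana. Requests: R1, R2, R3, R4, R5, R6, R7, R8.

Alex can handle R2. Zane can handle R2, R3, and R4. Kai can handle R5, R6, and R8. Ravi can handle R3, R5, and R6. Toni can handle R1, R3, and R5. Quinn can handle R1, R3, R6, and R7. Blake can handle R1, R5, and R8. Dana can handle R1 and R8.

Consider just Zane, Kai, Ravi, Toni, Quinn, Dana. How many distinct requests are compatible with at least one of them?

8

The union of neighbours of {Zane, Kai, Ravi, Toni, Quinn, Dana} is {R1, R2, R3, R4, R5, R6, R7, R8}, which has 8 elements.
Since |N(S)| = 8 ≥ |S| = 6, Hall's condition holds for this subset.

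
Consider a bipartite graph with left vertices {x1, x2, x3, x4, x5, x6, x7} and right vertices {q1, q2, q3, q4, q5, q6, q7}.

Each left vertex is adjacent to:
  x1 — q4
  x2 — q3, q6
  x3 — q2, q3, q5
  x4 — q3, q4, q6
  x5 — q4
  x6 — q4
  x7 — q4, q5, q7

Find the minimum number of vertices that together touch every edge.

{x2, x3, x4, x7, q4} is a vertex cover of size 5: every edge has an endpoint in this set.
No smaller cover exists because x1–q4, x2–q3, x3–q2, x4–q6, x7–q7 is a matching of size 5, and a cover must include an endpoint of each of these disjoint edges (König's theorem).

5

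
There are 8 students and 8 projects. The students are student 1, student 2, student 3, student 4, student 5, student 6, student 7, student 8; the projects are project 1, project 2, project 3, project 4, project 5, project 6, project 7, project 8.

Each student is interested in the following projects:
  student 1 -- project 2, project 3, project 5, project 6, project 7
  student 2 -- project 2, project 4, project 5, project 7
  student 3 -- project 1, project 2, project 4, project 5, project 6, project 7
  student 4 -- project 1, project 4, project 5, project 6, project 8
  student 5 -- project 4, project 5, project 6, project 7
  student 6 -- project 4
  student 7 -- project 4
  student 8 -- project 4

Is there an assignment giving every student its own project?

No

The set {student 6, student 7, student 8} has only 1 neighbour ({project 4}), so by Hall's theorem at most 6 of the 8 students can be matched.
Hence no matching covers every student.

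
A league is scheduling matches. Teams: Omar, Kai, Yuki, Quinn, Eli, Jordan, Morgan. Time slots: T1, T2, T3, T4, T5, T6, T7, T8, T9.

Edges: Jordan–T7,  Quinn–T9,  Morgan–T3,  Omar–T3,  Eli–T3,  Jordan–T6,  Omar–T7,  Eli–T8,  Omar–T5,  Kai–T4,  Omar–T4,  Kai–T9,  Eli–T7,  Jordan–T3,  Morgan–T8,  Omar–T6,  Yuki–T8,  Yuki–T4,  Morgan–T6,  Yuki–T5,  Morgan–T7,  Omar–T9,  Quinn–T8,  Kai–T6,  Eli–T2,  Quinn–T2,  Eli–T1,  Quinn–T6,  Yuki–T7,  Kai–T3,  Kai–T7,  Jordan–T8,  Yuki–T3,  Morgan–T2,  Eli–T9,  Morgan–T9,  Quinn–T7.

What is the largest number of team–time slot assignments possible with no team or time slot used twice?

7

One maximum matching: Omar-T4, Kai-T3, Yuki-T5, Quinn-T9, Eli-T8, Jordan-T6, Morgan-T7.
All 7 teams are matched, so no larger matching exists.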